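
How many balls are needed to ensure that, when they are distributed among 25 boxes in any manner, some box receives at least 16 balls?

With 375 balls one could put exactly 15 in each of the 25 boxes, and no box would reach 16.
Pigeonhole: one more ball must land in a box that already has 15, giving it 16.
So 25 × 15 + 1 = 376 balls are required.

376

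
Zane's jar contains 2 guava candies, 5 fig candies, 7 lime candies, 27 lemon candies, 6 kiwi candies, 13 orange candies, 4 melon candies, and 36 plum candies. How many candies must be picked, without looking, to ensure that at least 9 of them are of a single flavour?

An adversary could hand out at most 8 candies per flavour (5 flavours run out sooner): 2 + 5 + 7 + 8 + 6 + 8 + 4 + 8 = 48 candies and still no flavour has 9.
By the pigeonhole principle, one more candy lands in a flavour already at 8, so 49 draws are enough and 48 are not.

49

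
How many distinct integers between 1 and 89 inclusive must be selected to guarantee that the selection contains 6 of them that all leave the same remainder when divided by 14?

71

The 14 residue classes mod 14 are the pigeonholes.
With 70 integers one could put 5 in each residue class and have no class reach 6.
The 71st integer pushes some class to 6, so 14·5 + 1 = 71.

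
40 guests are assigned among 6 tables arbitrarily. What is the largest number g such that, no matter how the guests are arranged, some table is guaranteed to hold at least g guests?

By pigeonhole, the 6 tables are the holes and the 40 guests are the pigeons.
If every table held at most 6 guests, the total would be at most 6 × 6 = 36, which is less than 40.
So some table holds at least ⌈40/6⌉ = 7 guests.

7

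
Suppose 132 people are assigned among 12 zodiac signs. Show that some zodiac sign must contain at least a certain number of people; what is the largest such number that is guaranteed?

The 12 zodiac signs are the holes and the 132 people are the pigeons.
If every zodiac sign held at most 10 people, the total would be at most 12 × 10 = 120, which is less than 132.
So some zodiac sign holds at least ⌈132/12⌉ = 11 people.

11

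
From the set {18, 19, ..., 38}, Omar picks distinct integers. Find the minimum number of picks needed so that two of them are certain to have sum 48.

16

A set avoiding the sum 48 can contain at most one of each pair {x, 48−x}, plus the 9 elements whose complement lies outside the range or equal to its own complement.
The integers 24, …, 38 (15 of them) are such a set: any two sum to at least 24+25 = 49 > 48.
Any 16th integer completes one of the 6 pairs, so 16 choices force a sum of 48.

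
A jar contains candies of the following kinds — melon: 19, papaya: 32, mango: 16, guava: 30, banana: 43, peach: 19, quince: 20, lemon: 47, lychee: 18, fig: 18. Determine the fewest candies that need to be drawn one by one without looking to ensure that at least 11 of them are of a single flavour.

An adversary could hand out at most 10 candies per flavour: 10 + 10 + 10 + 10 + 10 + 10 + 10 + 10 + 10 + 10 = 100 candies and still no flavour has 11.
One more candy lands in a flavour already at 10, so 101 draws are enough and 100 are not.

101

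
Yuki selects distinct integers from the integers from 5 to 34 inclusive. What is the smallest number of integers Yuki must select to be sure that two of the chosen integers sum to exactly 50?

22

Two chosen integers sum to 50 exactly when both halves of some pair {x, 50−x} with 16 ≤ x ≤ 50−x ≤ 34 are chosen — 9 such pairs.
The remaining 12 elements (those with no distinct partner in range) can never complete a 50-sum, so the worst case takes all of them and one from each pair: 12 + 9 = 21.
Pigeonhole: the 22nd integer has to be the second member of some pair, so 21 + 1 = 22.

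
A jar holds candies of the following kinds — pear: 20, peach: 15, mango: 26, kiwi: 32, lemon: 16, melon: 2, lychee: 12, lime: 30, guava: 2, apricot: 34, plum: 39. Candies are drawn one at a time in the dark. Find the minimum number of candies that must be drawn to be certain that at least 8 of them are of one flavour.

By pigeonhole, put each drawn candy into a box by flavour. The largest draw with every box below 8 takes min(count, 7) from each flavour; flavours with fewer than 7 contribute all they have.
Σ min(cᵢ, 7) = 7 + 7 + 7 + 7 + 7 + 2 + 7 + 7 + 2 + 7 + 7 = 67.
Draw number 67 + 1 = 68 must push one box to 8.

68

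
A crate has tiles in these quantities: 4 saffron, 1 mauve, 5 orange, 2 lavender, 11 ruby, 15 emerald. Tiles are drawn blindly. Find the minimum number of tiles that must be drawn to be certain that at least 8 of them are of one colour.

By pigeonhole, the 6 colours are the holes; the tiles drawn are the pigeons.
To avoid 8 of any one colour, the worst case takes at most 7 of each colour, or every tile of a colour that has fewer than 7.
That gives 4 + 1 + 5 + 2 + 7 + 7 = 26 tiles with no colour reaching 8.
The next tile forces some colour to 8, so 26 + 1 = 27.

27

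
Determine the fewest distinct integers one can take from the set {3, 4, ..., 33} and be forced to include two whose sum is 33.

18

Group the elements by complementary pair {x, 33−x}: {3,30}, {4,29}, {5,28}, …, giving 14 two-element pairs and 3 integers whose partner 33−x falls outside [3,33].
Pigeonhole: treating each of those 17 groups as a pigeonhole, one can pick one integer per group — 17 integers — with no two summing to 33.
The 18th integer lands in an occupied pair, forcing a sum of 33.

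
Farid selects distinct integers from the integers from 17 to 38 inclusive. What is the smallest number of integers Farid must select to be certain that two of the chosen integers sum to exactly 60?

15

Two chosen integers sum to 60 exactly when both halves of some pair {x, 60−x} with 22 ≤ x ≤ 60−x ≤ 38 are chosen — 8 such pairs.
The remaining 6 elements (those with no distinct partner in range) can never complete a 60-sum, so the worst case takes all of them and one from each pair: 6 + 8 = 14.
The 15th integer has to be the second member of some pair, so 14 + 1 = 15.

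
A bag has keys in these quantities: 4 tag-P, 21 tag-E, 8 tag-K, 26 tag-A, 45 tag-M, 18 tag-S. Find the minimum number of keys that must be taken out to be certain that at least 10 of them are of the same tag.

49

The 6 tags are the holes; the keys drawn are the pigeons.
To avoid 10 of any one tag, the worst case takes at most 9 of each tag, or every key of a tag that has fewer than 9.
That gives 4 + 9 + 8 + 9 + 9 + 9 = 48 keys with no tag reaching 10.
The next key forces some tag to 10, so 48 + 1 = 49.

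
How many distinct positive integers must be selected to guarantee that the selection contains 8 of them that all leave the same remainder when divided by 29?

Pigeonhole: the 29 residue classes mod 29 are the pigeonholes.
With 203 integers one could put 7 in each residue class and have no class reach 8.
The 204th integer pushes some class to 8, so 29·7 + 1 = 204.

204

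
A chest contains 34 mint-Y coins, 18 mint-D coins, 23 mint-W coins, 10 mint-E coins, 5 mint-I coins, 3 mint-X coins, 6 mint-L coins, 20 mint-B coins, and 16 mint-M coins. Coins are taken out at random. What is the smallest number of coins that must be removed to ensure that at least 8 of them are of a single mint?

57

An adversary could hand out at most 7 coins per mint (mint-I, mint-X, mint-L run out sooner): 7 + 7 + 7 + 7 + 5 + 3 + 6 + 7 + 7 = 56 coins and still no mint has 8.
One more coin lands in a mint already at 7, so 57 draws are enough and 56 are not.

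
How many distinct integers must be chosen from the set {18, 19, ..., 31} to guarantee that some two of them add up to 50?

9

Two chosen integers sum to 50 exactly when both halves of some pair {x, 50−x} with 19 ≤ x ≤ 50−x ≤ 31 are chosen — 6 such pairs.
The remaining 2 elements (those with no distinct partner in range) can never complete a 50-sum, so the worst case takes all of them and one from each pair: 2 + 6 = 8.
By pigeonhole, the 9th integer has to be the second member of some pair, so 8 + 1 = 9.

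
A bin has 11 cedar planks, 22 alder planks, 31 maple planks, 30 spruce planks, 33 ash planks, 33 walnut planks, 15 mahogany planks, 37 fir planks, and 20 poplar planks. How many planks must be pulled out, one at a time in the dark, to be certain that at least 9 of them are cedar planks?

230

In the worst case for collecting cedar planks, every non-cedar plank comes out first.
There are 22 + 31 + 30 + 33 + 33 + 15 + 37 + 20 = 221 non-cedar planks altogether.
After those, each further plank must be cedar, so 221 + 9 = 230 draws guarantee 9 cedar planks.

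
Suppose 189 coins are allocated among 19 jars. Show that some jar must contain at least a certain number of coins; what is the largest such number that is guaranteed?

Pigeonhole: the 19 jars are the holes and the 189 coins are the pigeons.
If every jar held at most 9 coins, the total would be at most 19 × 9 = 171, which is less than 189.
So some jar holds at least ⌈189/19⌉ = 10 coins.

10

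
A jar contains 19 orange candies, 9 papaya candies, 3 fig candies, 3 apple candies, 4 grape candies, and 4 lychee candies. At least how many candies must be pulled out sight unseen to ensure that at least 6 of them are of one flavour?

By pigeonhole, the 6 flavours are the holes; the candies drawn are the pigeons.
To avoid 6 of any one flavour, the worst case takes at most 5 of each flavour, or every candy of a flavour that has fewer than 5.
That gives 5 + 5 + 3 + 3 + 4 + 4 = 24 candies with no flavour reaching 6.
The next candy forces some flavour to 6, so 24 + 1 = 25.

25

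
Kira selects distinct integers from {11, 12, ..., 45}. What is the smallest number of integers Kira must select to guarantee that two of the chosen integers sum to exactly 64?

23

Group the elements by complementary pair {x, 64−x}: {19,45}, {20,44}, {21,43}, …, giving 13 two-element pairs, the single value 32 (it cannot pair with itself since the integers are distinct), and 8 integers whose partner 64−x falls outside [11,45].
By pigeonhole, treating each of those 22 groups as a pigeonhole, one can pick one integer per group — 22 integers — with no two summing to 64.
The 23rd integer lands in an occupied pair, forcing a sum of 64.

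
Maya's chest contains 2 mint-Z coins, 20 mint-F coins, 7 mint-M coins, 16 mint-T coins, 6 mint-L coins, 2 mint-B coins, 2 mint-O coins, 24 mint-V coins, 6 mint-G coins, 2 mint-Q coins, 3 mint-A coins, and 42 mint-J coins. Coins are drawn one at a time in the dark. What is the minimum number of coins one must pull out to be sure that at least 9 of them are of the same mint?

63

An adversary could hand out at most 8 coins per mint (8 mints run out sooner): 2 + 8 + 7 + 8 + 6 + 2 + 2 + 8 + 6 + 2 + 3 + 8 = 62 coins and still no mint has 9.
By the pigeonhole principle, one more coin lands in a mint already at 8, so 63 draws are enough and 62 are not.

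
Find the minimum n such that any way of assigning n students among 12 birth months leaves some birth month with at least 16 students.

With 180 students one could put exactly 15 in each of the 12 birth months, and no birth month would reach 16.
Pigeonhole: one more student must land in a birth month that already has 15, giving it 16.
So 12 × 15 + 1 = 181 students are required.

181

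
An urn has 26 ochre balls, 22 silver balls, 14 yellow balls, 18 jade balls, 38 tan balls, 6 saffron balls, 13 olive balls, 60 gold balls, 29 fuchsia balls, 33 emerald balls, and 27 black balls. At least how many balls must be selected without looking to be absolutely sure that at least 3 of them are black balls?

262

In the worst case for collecting black balls, every non-black ball comes out first.
There are 26 + 22 + 14 + 18 + 38 + 6 + 13 + 60 + 29 + 33 = 259 non-black balls altogether.
After those, each further ball must be black, so 259 + 3 = 262 draws guarantee 3 black balls.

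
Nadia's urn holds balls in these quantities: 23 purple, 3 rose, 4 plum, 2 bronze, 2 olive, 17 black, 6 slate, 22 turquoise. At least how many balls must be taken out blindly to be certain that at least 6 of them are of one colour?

32

Put each drawn ball into a box by colour. The largest draw with every box below 6 takes min(count, 5) from each colour; colours with fewer than 5 contribute all they have.
Σ min(cᵢ, 5) = 5 + 3 + 4 + 2 + 2 + 5 + 5 + 5 = 31.
Draw number 31 + 1 = 32 must push one box to 6.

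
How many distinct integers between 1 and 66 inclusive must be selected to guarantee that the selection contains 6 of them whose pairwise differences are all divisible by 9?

46

Integers whose pairwise differences are multiples of 9 are exactly those sharing a remainder mod 9. The 9 residue classes mod 9 are the pigeonholes.
With 45 integers one could put 5 in each residue class and have no class reach 6.
The 46th integer pushes some class to 6, so 9·5 + 1 = 46.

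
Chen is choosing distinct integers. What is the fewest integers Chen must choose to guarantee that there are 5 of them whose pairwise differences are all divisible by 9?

Integers whose pairwise differences are multiples of 9 are exactly those sharing a remainder mod 9. By pigeonhole, the 9 residue classes mod 9 are the pigeonholes.
With 36 integers one could put 4 in each residue class and have no class reach 5.
The 37th integer pushes some class to 5, so 9·4 + 1 = 37.

37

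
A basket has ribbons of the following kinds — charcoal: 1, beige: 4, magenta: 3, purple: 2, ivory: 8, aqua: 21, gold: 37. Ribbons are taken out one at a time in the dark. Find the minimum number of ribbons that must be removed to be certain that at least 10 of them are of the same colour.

The 7 colours are the holes; the ribbons drawn are the pigeons.
To avoid 10 of any one colour, the worst case takes at most 9 of each colour, or every ribbon of a colour that has fewer than 9.
That gives 1 + 4 + 3 + 2 + 8 + 9 + 9 = 36 ribbons with no colour reaching 10.
The next ribbon forces some colour to 10, so 36 + 1 = 37.

37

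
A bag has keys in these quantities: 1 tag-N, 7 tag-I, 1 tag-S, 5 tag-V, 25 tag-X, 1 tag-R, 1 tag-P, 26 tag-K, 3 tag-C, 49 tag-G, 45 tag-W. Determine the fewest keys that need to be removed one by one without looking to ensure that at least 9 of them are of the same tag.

52

By the pigeonhole principle, put each drawn key into a box by tag. The largest draw with every box below 9 takes min(count, 8) from each tag; tags with fewer than 8 contribute all they have.
Σ min(cᵢ, 8) = 1 + 7 + 1 + 5 + 8 + 1 + 1 + 8 + 3 + 8 + 8 = 51.
Draw number 51 + 1 = 52 must push one box to 9.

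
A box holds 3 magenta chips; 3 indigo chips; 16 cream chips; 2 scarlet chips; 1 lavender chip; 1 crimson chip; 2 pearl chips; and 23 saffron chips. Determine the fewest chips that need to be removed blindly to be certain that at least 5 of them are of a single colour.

An adversary could hand out at most 4 chips per colour (6 colours run out sooner): 3 + 3 + 4 + 2 + 1 + 1 + 2 + 4 = 20 chips and still no colour has 5.
One more chip lands in a colour already at 4, so 21 draws are enough and 20 are not.

21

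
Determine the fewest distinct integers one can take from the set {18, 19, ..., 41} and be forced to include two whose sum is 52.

17

Two chosen integers sum to 52 exactly when both halves of some pair {x, 52−x} with 18 ≤ x ≤ 52−x ≤ 34 are chosen — 8 such pairs.
The remaining 8 elements (those with no distinct partner in range) can never complete a 52-sum, so the worst case takes all of them and one from each pair: 8 + 8 = 16.
Pigeonhole: the 17th integer has to be the second member of some pair, so 16 + 1 = 17.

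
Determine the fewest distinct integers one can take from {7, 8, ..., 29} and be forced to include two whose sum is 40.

Two chosen integers sum to 40 exactly when both halves of some pair {x, 40−x} with 11 ≤ x ≤ 40−x ≤ 29 are chosen — 9 such pairs.
The remaining 5 elements (those with no distinct partner in range) can never complete a 40-sum, so the worst case takes all of them and one from each pair: 5 + 9 = 14.
The 15th integer has to be the second member of some pair, so 14 + 1 = 15.

15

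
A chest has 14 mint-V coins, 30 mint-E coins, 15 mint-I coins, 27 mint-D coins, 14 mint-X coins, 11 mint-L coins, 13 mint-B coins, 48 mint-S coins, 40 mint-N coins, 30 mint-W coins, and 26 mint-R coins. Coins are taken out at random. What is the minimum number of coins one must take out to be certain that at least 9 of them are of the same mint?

An adversary could hand out at most 8 coins per mint: 8 + 8 + 8 + 8 + 8 + 8 + 8 + 8 + 8 + 8 + 8 = 88 coins and still no mint has 9.
One more coin lands in a mint already at 8, so 89 draws are enough and 88 are not.

89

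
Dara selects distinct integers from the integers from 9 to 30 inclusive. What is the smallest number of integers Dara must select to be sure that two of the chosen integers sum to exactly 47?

Two chosen integers sum to 47 exactly when both halves of some pair {x, 47−x} with 17 ≤ x ≤ 47−x ≤ 30 are chosen — 7 such pairs.
The remaining 8 elements (those with no distinct partner in range) can never complete a 47-sum, so the worst case takes all of them and one from each pair: 8 + 7 = 15.
The 16th integer has to be the second member of some pair, so 15 + 1 = 16.

16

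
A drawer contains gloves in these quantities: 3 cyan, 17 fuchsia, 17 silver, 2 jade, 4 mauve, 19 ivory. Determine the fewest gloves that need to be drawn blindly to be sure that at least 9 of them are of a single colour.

By the pigeonhole principle, the 6 colours are the holes; the gloves drawn are the pigeons.
To avoid 9 of any one colour, the worst case takes at most 8 of each colour, or every glove of a colour that has fewer than 8.
That gives 3 + 8 + 8 + 2 + 4 + 8 = 33 gloves with no colour reaching 9.
The next glove forces some colour to 9, so 33 + 1 = 34.

34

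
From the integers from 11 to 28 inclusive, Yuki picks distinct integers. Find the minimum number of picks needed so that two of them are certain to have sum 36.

Two chosen integers sum to 36 exactly when both halves of some pair {x, 36−x} with 11 ≤ x ≤ 36−x ≤ 25 are chosen — 7 such pairs.
The remaining 4 elements (those with no distinct partner in range) can never complete a 36-sum, so the worst case takes all of them and one from each pair: 4 + 7 = 11.
By pigeonhole, the 12th integer has to be the second member of some pair, so 11 + 1 = 12.

12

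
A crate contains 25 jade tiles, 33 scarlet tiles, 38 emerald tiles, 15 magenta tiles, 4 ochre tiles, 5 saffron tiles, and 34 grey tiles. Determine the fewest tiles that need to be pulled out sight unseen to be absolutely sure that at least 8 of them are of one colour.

45

An adversary could hand out at most 7 tiles per colour (ochre, saffron run out sooner): 7 + 7 + 7 + 7 + 4 + 5 + 7 = 44 tiles and still no colour has 8.
Pigeonhole: one more tile lands in a colour already at 7, so 45 draws are enough and 44 are not.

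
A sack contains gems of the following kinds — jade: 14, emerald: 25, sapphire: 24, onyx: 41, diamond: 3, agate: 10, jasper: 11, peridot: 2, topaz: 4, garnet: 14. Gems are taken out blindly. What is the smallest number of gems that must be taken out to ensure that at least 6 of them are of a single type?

By pigeonhole, put each drawn gem into a box by type. The largest draw with every box below 6 takes min(count, 5) from each type; types with fewer than 5 contribute all they have.
Σ min(cᵢ, 5) = 5 + 5 + 5 + 5 + 3 + 5 + 5 + 2 + 4 + 5 = 44.
Draw number 44 + 1 = 45 must push one box to 6.

45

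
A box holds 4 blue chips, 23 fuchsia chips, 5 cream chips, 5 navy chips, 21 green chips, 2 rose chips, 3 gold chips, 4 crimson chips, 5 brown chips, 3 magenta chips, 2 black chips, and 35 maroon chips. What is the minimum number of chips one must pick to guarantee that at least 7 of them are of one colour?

An adversary could hand out at most 6 chips per colour (9 colours run out sooner): 4 + 6 + 5 + 5 + 6 + 2 + 3 + 4 + 5 + 3 + 2 + 6 = 51 chips and still no colour has 7.
By pigeonhole, one more chip lands in a colour already at 6, so 52 draws are enough and 51 are not.

52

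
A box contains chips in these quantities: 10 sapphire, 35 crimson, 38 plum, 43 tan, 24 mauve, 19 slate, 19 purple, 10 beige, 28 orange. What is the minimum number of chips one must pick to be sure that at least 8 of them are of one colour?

64

An adversary could hand out at most 7 chips per colour: 7 + 7 + 7 + 7 + 7 + 7 + 7 + 7 + 7 = 63 chips and still no colour has 8.
One more chip lands in a colour already at 7, so 64 draws are enough and 63 are not.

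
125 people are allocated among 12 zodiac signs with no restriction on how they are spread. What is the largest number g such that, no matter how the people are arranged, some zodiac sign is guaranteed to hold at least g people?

11

The 12 zodiac signs are the holes and the 125 people are the pigeons.
If every zodiac sign held at most 10 people, the total would be at most 12 × 10 = 120, which is less than 125.
So some zodiac sign holds at least ⌈125/12⌉ = 11 people.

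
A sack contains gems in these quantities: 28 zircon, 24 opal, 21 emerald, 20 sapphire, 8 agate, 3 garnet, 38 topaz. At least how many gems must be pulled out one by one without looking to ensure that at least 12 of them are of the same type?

An adversary could hand out at most 11 gems per type (agate, garnet run out sooner): 11 + 11 + 11 + 11 + 8 + 3 + 11 = 66 gems and still no type has 12.
By the pigeonhole principle, one more gem lands in a type already at 11, so 67 draws are enough and 66 are not.

67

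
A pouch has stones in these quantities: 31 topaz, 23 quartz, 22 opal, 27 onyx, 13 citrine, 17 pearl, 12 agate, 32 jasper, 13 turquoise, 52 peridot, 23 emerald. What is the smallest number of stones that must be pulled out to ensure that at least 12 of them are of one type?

An adversary could hand out at most 11 stones per type: 11 + 11 + 11 + 11 + 11 + 11 + 11 + 11 + 11 + 11 + 11 = 121 stones and still no type has 12.
By pigeonhole, one more stone lands in a type already at 11, so 122 draws are enough and 121 are not.

122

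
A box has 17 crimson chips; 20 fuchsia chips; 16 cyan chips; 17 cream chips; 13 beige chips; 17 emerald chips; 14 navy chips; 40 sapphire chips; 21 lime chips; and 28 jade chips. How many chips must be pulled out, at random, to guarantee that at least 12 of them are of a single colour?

Put each drawn chip into a box by colour. The largest draw with every box below 12 takes min(count, 11) from each colour.
Σ min(cᵢ, 11) = 11 + 11 + 11 + 11 + 11 + 11 + 11 + 11 + 11 + 11 = 110.
Draw number 110 + 1 = 111 must push one box to 12.

111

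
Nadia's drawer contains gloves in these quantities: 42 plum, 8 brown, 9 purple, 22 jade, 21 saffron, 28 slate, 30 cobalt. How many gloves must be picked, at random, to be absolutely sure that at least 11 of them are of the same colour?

68

An adversary could hand out at most 10 gloves per colour (brown, purple run out sooner): 10 + 8 + 9 + 10 + 10 + 10 + 10 = 67 gloves and still no colour has 11.
By the pigeonhole principle, one more glove lands in a colour already at 10, so 68 draws are enough and 67 are not.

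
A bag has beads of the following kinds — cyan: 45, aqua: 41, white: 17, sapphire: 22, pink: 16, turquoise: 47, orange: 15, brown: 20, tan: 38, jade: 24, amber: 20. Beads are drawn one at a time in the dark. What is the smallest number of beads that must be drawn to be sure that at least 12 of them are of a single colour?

Put each drawn bead into a box by colour. The largest draw with every box below 12 takes min(count, 11) from each colour.
Σ min(cᵢ, 11) = 11 + 11 + 11 + 11 + 11 + 11 + 11 + 11 + 11 + 11 + 11 = 121.
Draw number 121 + 1 = 122 must push one box to 12.

122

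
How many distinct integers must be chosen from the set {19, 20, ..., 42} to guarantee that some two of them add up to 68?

17

Two chosen integers sum to 68 exactly when both halves of some pair {x, 68−x} with 26 ≤ x ≤ 68−x ≤ 42 are chosen — 8 such pairs.
The remaining 8 elements (those with no distinct partner in range) can never complete a 68-sum, so the worst case takes all of them and one from each pair: 8 + 8 = 16.
By pigeonhole, the 17th integer has to be the second member of some pair, so 16 + 1 = 17.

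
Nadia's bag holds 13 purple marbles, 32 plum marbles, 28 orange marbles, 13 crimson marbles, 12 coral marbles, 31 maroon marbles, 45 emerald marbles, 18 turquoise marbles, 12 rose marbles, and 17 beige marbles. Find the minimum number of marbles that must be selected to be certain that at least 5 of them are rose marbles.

In the worst case for collecting rose marbles, every non-rose marble comes out first.
There are 13 + 32 + 28 + 13 + 12 + 31 + 45 + 18 + 17 = 209 non-rose marbles altogether.
After those, each further marble must be rose, so 209 + 5 = 214 draws guarantee 5 rose marbles.

214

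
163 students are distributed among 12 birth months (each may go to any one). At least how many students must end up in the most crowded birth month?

14

The 12 birth months are the holes and the 163 students are the pigeons.
If every birth month held at most 13 students, the total would be at most 12 × 13 = 156, which is less than 163.
So some birth month holds at least ⌈163/12⌉ = 14 students.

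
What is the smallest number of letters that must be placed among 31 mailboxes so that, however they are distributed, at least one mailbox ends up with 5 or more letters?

125

With 124 letters one could put exactly 4 in each of the 31 mailboxes, and no mailbox would reach 5.
One more letter must land in a mailbox that already has 4, giving it 5.
So 31 × 4 + 1 = 125 letters are required.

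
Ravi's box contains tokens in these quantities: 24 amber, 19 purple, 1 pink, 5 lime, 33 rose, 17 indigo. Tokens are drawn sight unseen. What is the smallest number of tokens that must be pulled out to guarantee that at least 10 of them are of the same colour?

43

An adversary could hand out at most 9 tokens per colour (pink, lime run out sooner): 9 + 9 + 1 + 5 + 9 + 9 = 42 tokens and still no colour has 10.
By the pigeonhole principle, one more token lands in a colour already at 9, so 43 draws are enough and 42 are not.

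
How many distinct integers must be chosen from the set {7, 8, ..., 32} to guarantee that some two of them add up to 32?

18

A set avoiding the sum 32 can contain at most one of each pair {x, 32−x}, plus the 8 elements whose complement lies outside the range or equal to its own complement.
The integers 16, …, 32 (17 of them) are such a set: any two sum to at least 16+17 = 33 > 32.
Any 18th integer completes one of the 9 pairs, so 18 choices force a sum of 32.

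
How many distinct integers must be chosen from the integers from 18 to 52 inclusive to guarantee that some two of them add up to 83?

25

Two chosen integers sum to 83 exactly when both halves of some pair {x, 83−x} with 31 ≤ x ≤ 83−x ≤ 52 are chosen — 11 such pairs.
The remaining 13 elements (those with no distinct partner in range) can never complete a 83-sum, so the worst case takes all of them and one from each pair: 13 + 11 = 24.
The 25th integer has to be the second member of some pair, so 24 + 1 = 25.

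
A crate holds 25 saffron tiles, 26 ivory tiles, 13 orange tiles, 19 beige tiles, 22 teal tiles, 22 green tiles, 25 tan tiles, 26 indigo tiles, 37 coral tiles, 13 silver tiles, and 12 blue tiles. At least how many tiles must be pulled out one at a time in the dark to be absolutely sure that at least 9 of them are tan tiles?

224

In the worst case for collecting tan tiles, every non-tan tile comes out first.
There are 25 + 26 + 13 + 19 + 22 + 22 + 26 + 37 + 13 + 12 = 215 non-tan tiles altogether.
After those, each further tile must be tan, so 215 + 9 = 224 draws guarantee 9 tan tiles.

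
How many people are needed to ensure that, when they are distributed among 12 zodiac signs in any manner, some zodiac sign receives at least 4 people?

With 36 people one could put exactly 3 in each of the 12 zodiac signs, and no zodiac sign would reach 4.
Pigeonhole: one more person must land in a zodiac sign that already has 3, giving it 4.
So 12 × 3 + 1 = 37 people are required.

37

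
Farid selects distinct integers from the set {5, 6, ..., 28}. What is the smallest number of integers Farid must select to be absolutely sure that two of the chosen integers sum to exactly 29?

15

A set avoiding the sum 29 can contain at most one of each pair {x, 29−x}, plus the 4 elements whose complement lies outside the range.
The integers 15, …, 28 (14 of them) are such a set: any two sum to at least 15+16 = 31 > 29.
By the pigeonhole principle, any 15th integer completes one of the 10 pairs, so 15 choices force a sum of 29.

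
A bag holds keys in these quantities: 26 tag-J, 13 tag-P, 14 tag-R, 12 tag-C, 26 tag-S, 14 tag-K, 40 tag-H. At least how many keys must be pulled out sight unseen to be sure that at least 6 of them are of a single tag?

36

By pigeonhole, the 7 tags are the holes; the keys drawn are the pigeons.
To avoid 6 of any one tag, the worst case takes at most 5 of each tag.
That gives 5 + 5 + 5 + 5 + 5 + 5 + 5 = 35 keys with no tag reaching 6.
The next key forces some tag to 6, so 35 + 1 = 36.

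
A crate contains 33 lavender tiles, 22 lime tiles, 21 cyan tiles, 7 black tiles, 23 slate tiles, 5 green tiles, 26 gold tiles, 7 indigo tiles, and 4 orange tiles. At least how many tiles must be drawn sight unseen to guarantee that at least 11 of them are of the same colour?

An adversary could hand out at most 10 tiles per colour (4 colours run out sooner): 10 + 10 + 10 + 7 + 10 + 5 + 10 + 7 + 4 = 73 tiles and still no colour has 11.
By the pigeonhole principle, one more tile lands in a colour already at 10, so 74 draws are enough and 73 are not.

74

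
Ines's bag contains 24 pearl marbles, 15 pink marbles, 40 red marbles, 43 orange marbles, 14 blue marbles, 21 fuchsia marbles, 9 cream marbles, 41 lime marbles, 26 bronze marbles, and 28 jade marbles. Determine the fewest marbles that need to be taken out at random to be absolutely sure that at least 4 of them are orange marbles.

In the worst case for collecting orange marbles, every non-orange marble comes out first.
There are 24 + 15 + 40 + 14 + 21 + 9 + 41 + 26 + 28 = 218 non-orange marbles altogether.
After those, each further marble must be orange, so 218 + 4 = 222 draws guarantee 4 orange marbles.

222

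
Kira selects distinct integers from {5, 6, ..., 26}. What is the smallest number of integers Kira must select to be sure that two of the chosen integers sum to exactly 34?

A set avoiding the sum 34 can contain at most one of each pair {x, 34−x}, plus the 4 elements whose complement lies outside the range or equal to its own complement.
The integers 5, …, 17 (13 of them) are such a set: any two sum to at least 5+6 = 11 and at most 16+17 = 33 < 34.
Any 14th integer completes one of the 9 pairs, so 14 choices force a sum of 34.

14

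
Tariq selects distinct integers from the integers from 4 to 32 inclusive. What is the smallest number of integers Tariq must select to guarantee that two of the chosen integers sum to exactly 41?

18

Two chosen integers sum to 41 exactly when both halves of some pair {x, 41−x} with 9 ≤ x ≤ 41−x ≤ 32 are chosen — 12 such pairs.
The remaining 5 elements (those with no distinct partner in range) can never complete a 41-sum, so the worst case takes all of them and one from each pair: 5 + 12 = 17.
The 18th integer has to be the second member of some pair, so 17 + 1 = 18.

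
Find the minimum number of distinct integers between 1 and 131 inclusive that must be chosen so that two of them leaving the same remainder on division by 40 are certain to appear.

By pigeonhole, the 40 residue classes mod 40 are the pigeonholes.
With 40 integers one could put 1 in each residue class and have no class reach 2.
The 41st integer pushes some class to 2, so 40·1 + 1 = 41.

41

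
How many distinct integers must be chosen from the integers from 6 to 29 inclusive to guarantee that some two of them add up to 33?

Two chosen integers sum to 33 exactly when both halves of some pair {x, 33−x} with 6 ≤ x ≤ 33−x ≤ 27 are chosen — 11 such pairs.
The remaining 2 elements (those with no distinct partner in range) can never complete a 33-sum, so the worst case takes all of them and one from each pair: 2 + 11 = 13.
The 14th integer has to be the second member of some pair, so 13 + 1 = 14.

14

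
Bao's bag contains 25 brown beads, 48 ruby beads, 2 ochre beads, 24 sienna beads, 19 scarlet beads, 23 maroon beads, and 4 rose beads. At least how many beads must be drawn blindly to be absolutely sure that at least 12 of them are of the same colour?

By pigeonhole, put each drawn bead into a box by colour. The largest draw with every box below 12 takes min(count, 11) from each colour; colours with fewer than 11 contribute all they have.
Σ min(cᵢ, 11) = 11 + 11 + 2 + 11 + 11 + 11 + 4 = 61.
Draw number 61 + 1 = 62 must push one box to 12.

62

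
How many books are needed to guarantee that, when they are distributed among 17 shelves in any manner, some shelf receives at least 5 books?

With 68 books one could put exactly 4 in each of the 17 shelves, and no shelf would reach 5.
One more book must land in a shelf that already has 4, giving it 5.
So 17 × 4 + 1 = 69 books are required.

69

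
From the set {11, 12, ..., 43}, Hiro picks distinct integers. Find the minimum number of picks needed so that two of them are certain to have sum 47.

21

Group the elements by complementary pair {x, 47−x}: {11,36}, {12,35}, {13,34}, …, giving 13 two-element pairs and 7 integers whose partner 47−x falls outside [11,43].
By pigeonhole, treating each of those 20 groups as a pigeonhole, one can pick one integer per group — 20 integers — with no two summing to 47.
The 21st integer lands in an occupied pair, forcing a sum of 47.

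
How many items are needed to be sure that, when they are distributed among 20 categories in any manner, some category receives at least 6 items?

101

With 100 items one could put exactly 5 in each of the 20 categories, and no category would reach 6.
By the pigeonhole principle, one more item must land in a category that already has 5, giving it 6.
So 20 × 5 + 1 = 101 items are required.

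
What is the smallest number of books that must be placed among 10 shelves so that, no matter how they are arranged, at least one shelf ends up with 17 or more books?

With 160 books one could put exactly 16 in each of the 10 shelves, and no shelf would reach 17.
One more book must land in a shelf that already has 16, giving it 17.
So 10 × 16 + 1 = 161 books are required.

161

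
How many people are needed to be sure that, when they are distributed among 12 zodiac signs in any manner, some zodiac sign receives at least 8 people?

85

With 84 people one could put exactly 7 in each of the 12 zodiac signs, and no zodiac sign would reach 8.
By the pigeonhole principle, one more person must land in a zodiac sign that already has 7, giving it 8.
So 12 × 7 + 1 = 85 people are required.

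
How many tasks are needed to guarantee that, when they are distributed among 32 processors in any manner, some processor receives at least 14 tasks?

With 416 tasks one could put exactly 13 in each of the 32 processors, and no processor would reach 14.
One more task must land in a processor that already has 13, giving it 14.
So 32 × 13 + 1 = 417 tasks are required.

417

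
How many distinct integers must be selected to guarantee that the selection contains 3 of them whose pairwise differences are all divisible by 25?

Integers whose pairwise differences are multiples of 25 are exactly those sharing a remainder mod 25. The 25 residue classes mod 25 are the pigeonholes.
With 50 integers one could put 2 in each residue class and have no class reach 3.
The 51st integer pushes some class to 3, so 25·2 + 1 = 51.

51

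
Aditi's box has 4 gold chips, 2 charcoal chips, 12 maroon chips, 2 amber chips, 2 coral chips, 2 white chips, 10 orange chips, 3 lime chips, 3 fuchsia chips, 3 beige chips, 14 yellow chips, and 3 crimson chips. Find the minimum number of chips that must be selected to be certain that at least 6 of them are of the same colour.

By pigeonhole, the 12 colours are the holes; the chips drawn are the pigeons.
To avoid 6 of any one colour, the worst case takes at most 5 of each colour, or every chip of a colour that has fewer than 5.
That gives 4 + 2 + 5 + 2 + 2 + 2 + 5 + 3 + 3 + 3 + 5 + 3 = 39 chips with no colour reaching 6.
The next chip forces some colour to 6, so 39 + 1 = 40.

40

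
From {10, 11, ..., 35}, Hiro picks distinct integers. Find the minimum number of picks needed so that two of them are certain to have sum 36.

Two chosen integers sum to 36 exactly when both halves of some pair {x, 36−x} with 10 ≤ x ≤ 36−x ≤ 26 are chosen — 8 such pairs.
The remaining 10 elements (those with no distinct partner in range) can never complete a 36-sum, so the worst case takes all of them and one from each pair: 10 + 8 = 18.
Pigeonhole: the 19th integer has to be the second member of some pair, so 18 + 1 = 19.

19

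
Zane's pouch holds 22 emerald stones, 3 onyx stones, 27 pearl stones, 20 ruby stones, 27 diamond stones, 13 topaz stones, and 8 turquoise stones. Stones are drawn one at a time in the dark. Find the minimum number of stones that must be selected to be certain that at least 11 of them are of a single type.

Put each drawn stone into a box by type. The largest draw with every box below 11 takes min(count, 10) from each type; types with fewer than 10 contribute all they have.
Σ min(cᵢ, 10) = 10 + 3 + 10 + 10 + 10 + 10 + 8 = 61.
Draw number 61 + 1 = 62 must push one box to 11.

62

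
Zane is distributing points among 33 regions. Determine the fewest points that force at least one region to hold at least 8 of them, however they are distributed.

232

With 231 points one could put exactly 7 in each of the 33 regions, and no region would reach 8.
Pigeonhole: one more point must land in a region that already has 7, giving it 8.
So 33 × 7 + 1 = 232 points are required.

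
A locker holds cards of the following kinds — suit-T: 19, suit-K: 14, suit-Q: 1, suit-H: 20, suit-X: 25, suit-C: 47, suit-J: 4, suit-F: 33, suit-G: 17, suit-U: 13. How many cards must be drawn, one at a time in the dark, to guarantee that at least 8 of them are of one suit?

An adversary could hand out at most 7 cards per suit (suit-Q, suit-J run out sooner): 7 + 7 + 1 + 7 + 7 + 7 + 4 + 7 + 7 + 7 = 61 cards and still no suit has 8.
Pigeonhole: one more card lands in a suit already at 7, so 62 draws are enough and 61 are not.

62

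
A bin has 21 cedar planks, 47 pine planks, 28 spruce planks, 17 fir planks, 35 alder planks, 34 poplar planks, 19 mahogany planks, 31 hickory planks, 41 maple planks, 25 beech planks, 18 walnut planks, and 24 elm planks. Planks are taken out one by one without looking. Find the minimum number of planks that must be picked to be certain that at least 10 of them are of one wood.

109

By the pigeonhole principle, put each drawn plank into a box by wood. The largest draw with every box below 10 takes min(count, 9) from each wood.
Σ min(cᵢ, 9) = 9 + 9 + 9 + 9 + 9 + 9 + 9 + 9 + 9 + 9 + 9 + 9 = 108.
Draw number 108 + 1 = 109 must push one box to 10.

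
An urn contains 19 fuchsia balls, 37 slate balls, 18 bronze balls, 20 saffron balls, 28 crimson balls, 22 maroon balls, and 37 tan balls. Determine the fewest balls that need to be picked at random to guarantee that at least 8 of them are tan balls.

In the worst case for collecting tan balls, every non-tan ball comes out first.
There are 19 + 37 + 18 + 20 + 28 + 22 = 144 non-tan balls altogether.
After those, each further ball must be tan, so 144 + 8 = 152 draws guarantee 8 tan balls.

152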